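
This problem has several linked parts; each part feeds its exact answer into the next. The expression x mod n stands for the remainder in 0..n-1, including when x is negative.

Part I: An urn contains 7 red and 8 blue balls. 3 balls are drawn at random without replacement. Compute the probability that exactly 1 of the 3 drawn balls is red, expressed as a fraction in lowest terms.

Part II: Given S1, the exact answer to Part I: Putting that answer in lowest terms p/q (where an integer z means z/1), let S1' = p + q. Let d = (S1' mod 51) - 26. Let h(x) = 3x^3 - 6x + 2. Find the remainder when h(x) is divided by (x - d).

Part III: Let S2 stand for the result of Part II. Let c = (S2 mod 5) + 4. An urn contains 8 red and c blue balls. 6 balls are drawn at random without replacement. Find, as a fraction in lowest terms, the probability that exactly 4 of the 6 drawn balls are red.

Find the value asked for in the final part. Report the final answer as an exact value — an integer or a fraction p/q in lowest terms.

35/143

Part I: total draws C(15,3) = 455; favorable C(7,1)*C(8,2) = 196; P = 28/65; answer 28/65
Part II: S1 = 28/65; threaded value p + q = 93; d = 16; remainder = value at the root: 3*(16)^3 - 6*(16)^1 + 2 = (12288) + (-96) + (2) = 12194; answer 12194
Part III: S2 = 12194; c = 8; total draws C(16,6) = 8008; favorable C(8,4)*C(8,2) = 1960; P = 35/143; answer 35/143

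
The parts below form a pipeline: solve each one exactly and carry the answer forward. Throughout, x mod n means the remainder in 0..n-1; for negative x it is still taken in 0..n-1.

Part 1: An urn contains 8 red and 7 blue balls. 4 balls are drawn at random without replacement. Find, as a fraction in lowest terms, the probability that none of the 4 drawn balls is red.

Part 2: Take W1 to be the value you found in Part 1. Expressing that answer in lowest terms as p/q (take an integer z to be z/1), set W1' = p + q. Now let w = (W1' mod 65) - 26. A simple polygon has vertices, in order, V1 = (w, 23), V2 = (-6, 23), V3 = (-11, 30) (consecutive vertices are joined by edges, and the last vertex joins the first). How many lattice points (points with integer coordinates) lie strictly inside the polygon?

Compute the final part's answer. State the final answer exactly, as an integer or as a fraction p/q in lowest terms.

Part 1: total draws C(15,4) = 1365; favorable C(7,4) = 35; P = 1/39; answer 1/39
Part 2: W1 = 1/39; threaded value p + q = 40; w = 14; cross terms: (14*23 - -6*23)=460, (-6*30 - -11*23)=73, (-11*23 - 14*30)=-673; twice the area = |-140| = 140; area = 70; boundary points = 20 + 1 + 1 = 22; strictly interior points = area - boundary/2 + 1 = 60; answer 60

60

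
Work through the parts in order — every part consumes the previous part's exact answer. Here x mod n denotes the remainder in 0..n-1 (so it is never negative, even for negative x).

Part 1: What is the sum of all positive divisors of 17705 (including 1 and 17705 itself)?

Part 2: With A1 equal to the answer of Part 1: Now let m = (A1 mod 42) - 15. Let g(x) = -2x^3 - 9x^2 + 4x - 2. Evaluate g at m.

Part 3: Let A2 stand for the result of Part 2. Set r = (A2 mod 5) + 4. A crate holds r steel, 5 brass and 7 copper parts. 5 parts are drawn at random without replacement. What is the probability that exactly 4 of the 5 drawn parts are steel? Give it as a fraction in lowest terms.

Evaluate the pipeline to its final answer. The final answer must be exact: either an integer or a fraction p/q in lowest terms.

35/969

Part 1: 17705 = 5 * 3541; sigma = (1 + 5) * (1 + 3541) = 6 * 3542 = 21252; answer 21252
Part 2: A1 = 21252; m = -15; -2*(-15)^3 - 9*(-15)^2 + 4*(-15)^1 - 2 = (6750) + (-2025) + (-60) + (-2) = 4663; answer 4663
Part 3: A2 = 4663; r = 7; total draws C(19,5) = 11628; favorable C(7,4)*C(12,1) = 420; P = 35/969; answer 35/969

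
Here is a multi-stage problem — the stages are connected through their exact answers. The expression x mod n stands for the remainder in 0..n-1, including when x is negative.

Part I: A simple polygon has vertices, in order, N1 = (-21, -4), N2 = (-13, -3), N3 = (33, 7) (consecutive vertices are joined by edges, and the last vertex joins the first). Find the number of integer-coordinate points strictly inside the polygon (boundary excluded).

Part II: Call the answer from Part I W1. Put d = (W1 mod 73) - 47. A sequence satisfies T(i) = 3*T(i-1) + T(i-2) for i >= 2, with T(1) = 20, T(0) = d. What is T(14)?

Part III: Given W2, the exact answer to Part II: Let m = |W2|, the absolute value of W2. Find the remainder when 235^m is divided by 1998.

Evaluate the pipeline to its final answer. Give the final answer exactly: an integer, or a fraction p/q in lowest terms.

Part I: cross terms: (-21*-3 - -13*-4)=11, (-13*7 - 33*-3)=8, (33*-4 - -21*7)=15; twice the area = |34| = 34; area = 17; boundary points = 1 + 2 + 1 = 4; strictly interior points = area - boundary/2 + 1 = 16; answer 16
Part II: W1 = 16; d = -31; T(2) = 3*(20) + 1*(-31) = 29; iterating: T(2)=29, T(3)=107, T(4)=350, T(5)=1157, T(6)=3821, T(7)=12620, T(8)=41681, T(9)=137663, T(10)=454670, T(11)=1501673, T(12)=4959689, T(13)=16380740, T(14)=54101909; answer 54101909
Part III: W2 = 54101909; m = 54101909; squarings mod 1998: 235^1=235, 235^2=1279, 235^4=1477, 235^8=1711, 235^16=451, 235^32=1603, 235^64=181, 235^128=793, 235^256=1477, 235^512=1711, 235^1024=451, 235^2048=1603, 235^4096=181, 235^8192=793, 235^16384=1477, 235^32768=1711, 235^65536=451, 235^131072=1603, 235^262144=181, 235^524288=793, 235^1048576=1477, 235^2097152=1711, 235^4194304=451, 235^8388608=1603, 235^16777216=181, 235^33554432=793; 235^54101909 = 235^1 * 235^4 * 235^16 * 235^128 * 235^256 * 235^512 * 235^1024 * 235^32768 * 235^65536 * 235^524288 * 235^1048576 * 235^2097152 * 235^16777216 * 235^33554432 = 577 (mod 1998); answer 577

577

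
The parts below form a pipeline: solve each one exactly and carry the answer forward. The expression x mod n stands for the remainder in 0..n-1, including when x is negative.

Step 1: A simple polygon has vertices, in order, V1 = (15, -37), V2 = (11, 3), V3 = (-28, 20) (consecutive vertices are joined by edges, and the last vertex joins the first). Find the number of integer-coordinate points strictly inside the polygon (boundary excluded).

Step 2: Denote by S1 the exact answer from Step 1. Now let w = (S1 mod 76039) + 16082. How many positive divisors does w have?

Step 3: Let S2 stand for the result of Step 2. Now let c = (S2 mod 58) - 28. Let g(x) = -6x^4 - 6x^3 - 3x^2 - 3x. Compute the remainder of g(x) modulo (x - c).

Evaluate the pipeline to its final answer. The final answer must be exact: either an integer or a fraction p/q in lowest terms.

Step 1: cross terms: (15*3 - 11*-37)=452, (11*20 - -28*3)=304, (-28*-37 - 15*20)=736; twice the area = |1492| = 1492; area = 746; boundary points = 4 + 1 + 1 = 6; strictly interior points = area - boundary/2 + 1 = 744; answer 744
Step 2: S1 = 744; w = 16826; 16826 = 2 * 47 * 179; number of divisors = (1+1) * (1+1) * (1+1) = 8; answer 8
Step 3: S2 = 8; c = -20; remainder = value at the root: -6*(-20)^4 - 6*(-20)^3 - 3*(-20)^2 - 3*(-20)^1 = (-960000) + (48000) + (-1200) + (60) = -913140; answer -913140

-913140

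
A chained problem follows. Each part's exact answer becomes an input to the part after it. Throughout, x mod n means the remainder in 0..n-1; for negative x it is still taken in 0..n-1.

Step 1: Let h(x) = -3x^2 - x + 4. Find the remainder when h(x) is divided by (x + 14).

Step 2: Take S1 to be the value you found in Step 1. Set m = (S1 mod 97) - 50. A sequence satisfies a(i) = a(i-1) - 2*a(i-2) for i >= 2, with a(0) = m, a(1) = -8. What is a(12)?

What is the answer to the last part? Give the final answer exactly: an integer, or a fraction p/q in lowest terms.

Step 1: remainder = value at the root: -3*(-14)^2 - 1*(-14)^1 + 4 = (-588) + (14) + (4) = -570; answer -570
Step 2: S1 = -570; m = -38; a(2) = 1*(-8) - 2*(-38) = 68; iterating: a(2)=68, a(3)=84, a(4)=-52, a(5)=-220, a(6)=-116, a(7)=324, a(8)=556, a(9)=-92, a(10)=-1204, a(11)=-1020, a(12)=1388; answer 1388

1388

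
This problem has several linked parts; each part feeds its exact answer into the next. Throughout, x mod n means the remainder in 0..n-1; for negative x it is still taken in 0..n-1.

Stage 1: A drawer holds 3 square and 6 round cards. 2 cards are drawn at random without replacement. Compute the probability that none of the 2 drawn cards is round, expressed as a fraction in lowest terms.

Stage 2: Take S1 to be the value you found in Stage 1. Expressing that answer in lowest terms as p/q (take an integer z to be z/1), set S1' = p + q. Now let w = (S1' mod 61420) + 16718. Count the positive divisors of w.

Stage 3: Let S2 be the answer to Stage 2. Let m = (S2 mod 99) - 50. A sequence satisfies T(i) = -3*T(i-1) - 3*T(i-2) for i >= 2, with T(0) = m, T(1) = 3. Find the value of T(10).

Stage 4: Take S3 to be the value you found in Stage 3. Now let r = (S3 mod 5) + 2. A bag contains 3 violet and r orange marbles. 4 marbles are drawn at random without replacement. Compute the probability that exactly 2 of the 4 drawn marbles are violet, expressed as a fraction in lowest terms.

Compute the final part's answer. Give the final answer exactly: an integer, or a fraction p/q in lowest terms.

18/35

Stage 1: total draws C(9,2) = 36; favorable C(3,2) = 3; P = 1/12; answer 1/12
Stage 2: S1 = 1/12; threaded value p + q = 13; w = 16731; 16731 = 3^2 * 11 * 13^2; number of divisors = (2+1) * (1+1) * (2+1) = 18; answer 18
Stage 3: S2 = 18; m = -32; T(2) = -3*(3) - 3*(-32) = 87; iterating: T(2)=87, T(3)=-270, T(4)=549, T(5)=-837, T(6)=864, T(7)=-81, T(8)=-2349, T(9)=7290, T(10)=-14823; answer -14823
Stage 4: S3 = -14823; r = 4; total draws C(7,4) = 35; favorable C(3,2)*C(4,2) = 18; P = 18/35; answer 18/35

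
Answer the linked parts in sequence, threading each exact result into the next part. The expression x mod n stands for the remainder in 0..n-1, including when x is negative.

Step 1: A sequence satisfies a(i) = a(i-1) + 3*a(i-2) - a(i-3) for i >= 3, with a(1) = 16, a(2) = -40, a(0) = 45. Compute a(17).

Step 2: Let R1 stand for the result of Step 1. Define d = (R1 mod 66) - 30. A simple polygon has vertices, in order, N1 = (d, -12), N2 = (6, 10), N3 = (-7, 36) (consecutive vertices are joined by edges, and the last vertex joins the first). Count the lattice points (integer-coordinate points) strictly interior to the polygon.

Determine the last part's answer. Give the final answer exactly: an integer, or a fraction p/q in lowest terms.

343

Step 1: a(3) = 1*(-40) + 3*(16) - 1*(45) = -37; iterating: a(3)=-37, a(4)=-173, a(5)=-244, a(6)=-726, a(7)=-1285, a(8)=-3219, a(9)=-6348, a(10)=-14720, a(11)=-30545, a(12)=-68357, a(13)=-145272, a(14)=-319798, a(15)=-687257, a(16)=-1501379, a(17)=-3243352; answer -3243352
Step 2: R1 = -3243352; d = -10; cross terms: (-10*10 - 6*-12)=-28, (6*36 - -7*10)=286, (-7*-12 - -10*36)=444; twice the area = |702| = 702; area = 351; boundary points = 2 + 13 + 3 = 18; strictly interior points = area - boundary/2 + 1 = 343; answer 343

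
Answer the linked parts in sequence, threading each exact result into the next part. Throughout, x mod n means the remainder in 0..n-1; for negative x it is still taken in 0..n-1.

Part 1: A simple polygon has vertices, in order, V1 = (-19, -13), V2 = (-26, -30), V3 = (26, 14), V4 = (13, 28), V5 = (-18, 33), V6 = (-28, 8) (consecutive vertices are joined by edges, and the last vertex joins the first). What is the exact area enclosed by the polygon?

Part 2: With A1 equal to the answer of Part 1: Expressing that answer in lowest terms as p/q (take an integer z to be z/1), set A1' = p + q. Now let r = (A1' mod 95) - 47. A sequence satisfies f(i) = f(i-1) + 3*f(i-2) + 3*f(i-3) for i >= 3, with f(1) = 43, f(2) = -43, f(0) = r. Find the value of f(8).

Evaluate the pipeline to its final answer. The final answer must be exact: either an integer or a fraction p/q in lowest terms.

Part 1: cross terms: (-19*-30 - -26*-13)=232, (-26*14 - 26*-30)=416, (26*28 - 13*14)=546, (13*33 - -18*28)=933, (-18*8 - -28*33)=780, (-28*-13 - -19*8)=516; twice the area = |3423| = 3423; area = 3423/2; answer 3423/2
Part 2: A1 = 3423/2; threaded value p + q = 3425; r = -42; f(3) = 1*(-43) + 3*(43) + 3*(-42) = -40; iterating: f(3)=-40, f(4)=-40, f(5)=-289, f(6)=-529, f(7)=-1516, f(8)=-3970; answer -3970

-3970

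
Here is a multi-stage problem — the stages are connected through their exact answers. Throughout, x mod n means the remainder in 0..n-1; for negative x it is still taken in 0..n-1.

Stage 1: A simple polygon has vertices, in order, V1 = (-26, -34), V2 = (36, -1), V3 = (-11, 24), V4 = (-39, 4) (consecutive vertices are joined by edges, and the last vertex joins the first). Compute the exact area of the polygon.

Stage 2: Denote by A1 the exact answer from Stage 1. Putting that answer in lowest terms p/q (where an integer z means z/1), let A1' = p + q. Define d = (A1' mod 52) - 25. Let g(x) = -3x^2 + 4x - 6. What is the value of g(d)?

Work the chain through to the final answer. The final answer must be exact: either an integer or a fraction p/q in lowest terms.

Stage 1: cross terms: (-26*-1 - 36*-34)=1250, (36*24 - -11*-1)=853, (-11*4 - -39*24)=892, (-39*-34 - -26*4)=1430; twice the area = |4425| = 4425; area = 4425/2; answer 4425/2
Stage 2: A1 = 4425/2; threaded value p + q = 4427; d = -18; -3*(-18)^2 + 4*(-18)^1 - 6 = (-972) + (-72) + (-6) = -1050; answer -1050

-1050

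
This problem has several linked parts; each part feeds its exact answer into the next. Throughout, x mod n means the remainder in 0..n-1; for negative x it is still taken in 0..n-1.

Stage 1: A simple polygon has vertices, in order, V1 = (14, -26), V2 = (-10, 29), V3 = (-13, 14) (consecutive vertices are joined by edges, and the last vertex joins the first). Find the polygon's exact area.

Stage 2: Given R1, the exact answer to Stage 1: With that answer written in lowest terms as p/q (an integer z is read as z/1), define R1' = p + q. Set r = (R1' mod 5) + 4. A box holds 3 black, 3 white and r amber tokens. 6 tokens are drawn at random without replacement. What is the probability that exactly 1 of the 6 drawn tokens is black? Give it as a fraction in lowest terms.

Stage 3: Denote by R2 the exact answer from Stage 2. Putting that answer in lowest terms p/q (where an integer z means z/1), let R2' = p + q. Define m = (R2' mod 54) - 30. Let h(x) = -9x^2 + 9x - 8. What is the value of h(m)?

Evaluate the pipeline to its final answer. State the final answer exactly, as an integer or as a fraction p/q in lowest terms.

-8

Stage 1: cross terms: (14*29 - -10*-26)=146, (-10*14 - -13*29)=237, (-13*-26 - 14*14)=142; twice the area = |525| = 525; area = 525/2; answer 525/2
Stage 2: R1 = 525/2; threaded value p + q = 527; r = 6; total draws C(12,6) = 924; favorable C(3,1)*C(9,5) = 378; P = 9/22; answer 9/22
Stage 3: R2 = 9/22; threaded value p + q = 31; m = 1; -9*(1)^2 + 9*(1)^1 - 8 = (-9) + (9) + (-8) = -8; answer -8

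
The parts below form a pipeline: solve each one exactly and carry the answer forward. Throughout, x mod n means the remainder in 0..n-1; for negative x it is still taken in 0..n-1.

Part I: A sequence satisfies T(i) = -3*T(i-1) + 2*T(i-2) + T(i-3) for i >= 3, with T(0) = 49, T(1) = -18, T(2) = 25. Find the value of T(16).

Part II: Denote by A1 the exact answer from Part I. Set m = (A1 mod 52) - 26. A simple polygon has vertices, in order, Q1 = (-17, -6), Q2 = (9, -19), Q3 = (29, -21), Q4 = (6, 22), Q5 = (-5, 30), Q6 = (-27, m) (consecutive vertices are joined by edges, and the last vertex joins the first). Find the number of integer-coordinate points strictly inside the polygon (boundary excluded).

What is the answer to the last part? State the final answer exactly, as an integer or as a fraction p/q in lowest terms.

Part I: T(3) = -3*(25) + 2*(-18) + 1*(49) = -62; iterating: T(3)=-62, T(4)=218, T(5)=-753, T(6)=2633, T(7)=-9187, T(8)=32074, T(9)=-111963, T(10)=390850, T(11)=-1364402, T(12)=4762943, T(13)=-16626783, T(14)=58041833, T(15)=-202616122, T(16)=707305249; answer 707305249
Part II: A1 = 707305249; m = -25; cross terms: (-17*-19 - 9*-6)=377, (9*-21 - 29*-19)=362, (29*22 - 6*-21)=764, (6*30 - -5*22)=290, (-5*-25 - -27*30)=935, (-27*-6 - -17*-25)=-263; twice the area = |2465| = 2465; area = 2465/2; boundary points = 13 + 2 + 1 + 1 + 11 + 1 = 29; strictly interior points = area - boundary/2 + 1 = 1219; answer 1219

1219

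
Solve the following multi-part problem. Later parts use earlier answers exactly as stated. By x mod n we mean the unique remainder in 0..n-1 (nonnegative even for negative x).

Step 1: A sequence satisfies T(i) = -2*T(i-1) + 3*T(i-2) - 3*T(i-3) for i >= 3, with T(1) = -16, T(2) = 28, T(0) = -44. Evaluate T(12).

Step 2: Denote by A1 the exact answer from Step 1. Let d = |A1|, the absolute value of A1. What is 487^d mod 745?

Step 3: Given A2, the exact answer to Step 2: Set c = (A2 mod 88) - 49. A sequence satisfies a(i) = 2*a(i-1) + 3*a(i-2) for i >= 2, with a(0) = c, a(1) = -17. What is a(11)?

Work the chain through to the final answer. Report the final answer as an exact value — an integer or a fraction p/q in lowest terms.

Step 1: T(3) = -2*(28) + 3*(-16) - 3*(-44) = 28; iterating: T(3)=28, T(4)=76, T(5)=-152, T(6)=448, T(7)=-1580, T(8)=4960, T(9)=-16004, T(10)=51628, T(11)=-166148, T(12)=535192; answer 535192
Step 2: A1 = 535192; d = 535192; squarings mod 745: 487^1=487, 487^2=259, 487^4=31, 487^8=216, 487^16=466, 487^32=361, 487^64=691, 487^128=681, 487^256=371, 487^512=561, 487^1024=331, 487^2048=46, 487^4096=626, 487^8192=6, 487^16384=36, 487^32768=551, 487^65536=386, 487^131072=741, 487^262144=16, 487^524288=256; 487^535192 = 487^8 * 487^16 * 487^128 * 487^512 * 487^2048 * 487^8192 * 487^524288 = 81 (mod 745); answer 81
Step 3: A2 = 81; c = 32; a(2) = 2*(-17) + 3*(32) = 62; iterating: a(2)=62, a(3)=73, a(4)=332, a(5)=883, a(6)=2762, a(7)=8173, a(8)=24632, a(9)=73783, a(10)=221462, a(11)=664273; answer 664273

664273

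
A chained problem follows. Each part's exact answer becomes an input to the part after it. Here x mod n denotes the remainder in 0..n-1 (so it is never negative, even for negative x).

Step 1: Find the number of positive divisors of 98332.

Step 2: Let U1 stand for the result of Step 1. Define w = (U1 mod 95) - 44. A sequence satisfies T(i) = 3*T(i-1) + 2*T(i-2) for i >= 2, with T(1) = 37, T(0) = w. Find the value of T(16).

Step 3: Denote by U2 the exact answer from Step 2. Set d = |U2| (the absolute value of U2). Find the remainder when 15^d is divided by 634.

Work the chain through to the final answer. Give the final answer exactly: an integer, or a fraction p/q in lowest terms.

63

Step 1: 98332 = 2^2 * 13 * 31 * 61; number of divisors = (2+1) * (1+1) * (1+1) * (1+1) = 24; answer 24
Step 2: U1 = 24; w = -20; T(2) = 3*(37) + 2*(-20) = 71; iterating: T(2)=71, T(3)=287, T(4)=1003, T(5)=3583, T(6)=12755, T(7)=45431, T(8)=161803, T(9)=576271, T(10)=2052419, T(11)=7309799, T(12)=26034235, T(13)=92722303, T(14)=330235379, T(15)=1176150743, T(16)=4188922987; answer 4188922987
Step 3: U2 = 4188922987; d = 4188922987; squarings mod 634: 15^1=15, 15^2=225, 15^4=539, 15^8=149, 15^16=11, 15^32=121, 15^64=59, 15^128=311, 15^256=353, 15^512=345, 15^1024=467, 15^2048=627, 15^4096=49, 15^8192=499, 15^16384=473, 15^32768=561, 15^65536=257, 15^131072=113, 15^262144=89, 15^524288=313, 15^1048576=333, 15^2097152=573, 15^4194304=551, 15^8388608=549, 15^16777216=251, 15^33554432=235, 15^67108864=67, 15^134217728=51, 15^268435456=65, 15^536870912=421, 15^1073741824=355, 15^2147483648=493; 15^4188922987 = 15^1 * 15^2 * 15^8 * 15^32 * 15^64 * 15^1024 * 15^8192 * 15^16384 * 15^32768 * 15^65536 * 15^262144 * 15^524288 * 15^2097152 * 15^8388608 * 15^16777216 * 15^134217728 * 15^268435456 * 15^536870912 * 15^1073741824 * 15^2147483648 = 63 (mod 634); answer 63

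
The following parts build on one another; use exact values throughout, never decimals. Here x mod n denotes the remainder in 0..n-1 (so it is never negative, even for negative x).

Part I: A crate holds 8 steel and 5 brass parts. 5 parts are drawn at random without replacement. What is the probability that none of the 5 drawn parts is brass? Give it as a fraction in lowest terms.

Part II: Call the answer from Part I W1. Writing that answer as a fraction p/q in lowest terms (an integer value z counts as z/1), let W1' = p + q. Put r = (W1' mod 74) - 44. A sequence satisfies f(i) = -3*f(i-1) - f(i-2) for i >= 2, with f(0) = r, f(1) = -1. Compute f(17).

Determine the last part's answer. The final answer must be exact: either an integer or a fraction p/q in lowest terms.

-77587084

Part I: total draws C(13,5) = 1287; favorable C(8,5) = 56; P = 56/1287; answer 56/1287
Part II: W1 = 56/1287; threaded value p + q = 1343; r = -33; f(2) = -3*(-1) - 1*(-33) = 36; iterating: f(2)=36, f(3)=-107, f(4)=285, f(5)=-748, f(6)=1959, f(7)=-5129, f(8)=13428, f(9)=-35155, f(10)=92037, f(11)=-240956, f(12)=630831, f(13)=-1651537, f(14)=4323780, f(15)=-11319803, f(16)=29635629, f(17)=-77587084; answer -77587084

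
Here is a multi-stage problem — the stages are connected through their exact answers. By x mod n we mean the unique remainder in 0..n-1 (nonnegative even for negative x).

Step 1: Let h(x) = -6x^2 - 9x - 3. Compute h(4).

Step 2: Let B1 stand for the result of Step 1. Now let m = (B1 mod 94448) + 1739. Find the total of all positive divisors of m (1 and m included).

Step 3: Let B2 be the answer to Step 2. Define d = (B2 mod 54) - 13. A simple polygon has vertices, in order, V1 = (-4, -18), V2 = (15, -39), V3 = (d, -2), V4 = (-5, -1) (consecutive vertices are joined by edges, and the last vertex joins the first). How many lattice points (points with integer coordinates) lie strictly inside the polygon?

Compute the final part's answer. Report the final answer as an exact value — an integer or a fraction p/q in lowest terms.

Step 1: -6*(4)^2 - 9*(4)^1 - 3 = (-96) + (-36) + (-3) = -135; answer -135
Step 2: B1 = -135; m = 96052; 96052 = 2^2 * 11 * 37 * 59; sigma = (1 + 2 + 4) * (1 + 11) * (1 + 37) * (1 + 59) = 7 * 12 * 38 * 60 = 191520; answer 191520
Step 3: B2 = 191520; d = 23; cross terms: (-4*-39 - 15*-18)=426, (15*-2 - 23*-39)=867, (23*-1 - -5*-2)=-33, (-5*-18 - -4*-1)=86; twice the area = |1346| = 1346; area = 673; boundary points = 1 + 1 + 1 + 1 = 4; strictly interior points = area - boundary/2 + 1 = 672; answer 672

672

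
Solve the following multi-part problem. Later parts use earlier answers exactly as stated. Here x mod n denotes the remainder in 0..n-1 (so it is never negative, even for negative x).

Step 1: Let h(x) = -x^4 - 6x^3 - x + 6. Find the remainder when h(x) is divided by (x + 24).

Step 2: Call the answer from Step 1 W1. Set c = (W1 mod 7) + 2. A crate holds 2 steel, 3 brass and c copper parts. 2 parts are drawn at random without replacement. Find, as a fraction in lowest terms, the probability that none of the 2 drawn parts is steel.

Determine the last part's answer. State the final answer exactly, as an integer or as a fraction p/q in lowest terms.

55/78

Step 1: remainder = value at the root: -1*(-24)^4 - 6*(-24)^3 - 1*(-24)^1 + 6 = (-331776) + (82944) + (24) + (6) = -248802; answer -248802
Step 2: W1 = -248802; c = 8; total draws C(13,2) = 78; favorable C(11,2) = 55; P = 55/78; answer 55/78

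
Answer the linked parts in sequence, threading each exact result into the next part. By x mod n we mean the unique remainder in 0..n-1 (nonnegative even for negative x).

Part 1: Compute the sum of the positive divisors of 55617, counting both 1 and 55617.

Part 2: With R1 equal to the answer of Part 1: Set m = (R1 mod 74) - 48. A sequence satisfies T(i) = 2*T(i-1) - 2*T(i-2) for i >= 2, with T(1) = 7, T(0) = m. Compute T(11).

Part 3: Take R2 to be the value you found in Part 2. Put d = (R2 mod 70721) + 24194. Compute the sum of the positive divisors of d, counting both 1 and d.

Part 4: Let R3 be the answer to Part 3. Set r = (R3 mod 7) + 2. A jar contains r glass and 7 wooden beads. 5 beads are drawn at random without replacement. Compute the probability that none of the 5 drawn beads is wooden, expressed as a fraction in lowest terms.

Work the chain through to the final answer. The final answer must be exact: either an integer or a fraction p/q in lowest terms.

2/429

Part 1: 55617 = 3 * 18539; sigma = (1 + 3) * (1 + 18539) = 4 * 18540 = 74160; answer 74160
Part 2: R1 = 74160; m = -36; T(2) = 2*(7) - 2*(-36) = 86; iterating: T(2)=86, T(3)=158, T(4)=144, T(5)=-28, T(6)=-344, T(7)=-632, T(8)=-576, T(9)=112, T(10)=1376, T(11)=2528; answer 2528
Part 3: R2 = 2528; d = 26722; 26722 = 2 * 31 * 431; sigma = (1 + 2) * (1 + 31) * (1 + 431) = 3 * 32 * 432 = 41472; answer 41472
Part 4: R3 = 41472; r = 6; total draws C(13,5) = 1287; favorable C(6,5) = 6; P = 2/429; answer 2/429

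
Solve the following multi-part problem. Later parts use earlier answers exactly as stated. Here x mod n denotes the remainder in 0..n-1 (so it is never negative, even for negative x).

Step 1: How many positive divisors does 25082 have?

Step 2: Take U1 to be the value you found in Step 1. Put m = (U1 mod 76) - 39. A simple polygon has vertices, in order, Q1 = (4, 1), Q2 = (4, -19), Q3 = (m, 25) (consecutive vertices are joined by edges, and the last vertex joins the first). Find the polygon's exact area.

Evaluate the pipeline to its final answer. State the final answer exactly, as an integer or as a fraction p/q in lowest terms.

390

Step 1: 25082 = 2 * 12541; number of divisors = (1+1) * (1+1) = 4; answer 4
Step 2: U1 = 4; m = -35; cross terms: (4*-19 - 4*1)=-80, (4*25 - -35*-19)=-565, (-35*1 - 4*25)=-135; twice the area = |-780| = 780; area = 390; answer 390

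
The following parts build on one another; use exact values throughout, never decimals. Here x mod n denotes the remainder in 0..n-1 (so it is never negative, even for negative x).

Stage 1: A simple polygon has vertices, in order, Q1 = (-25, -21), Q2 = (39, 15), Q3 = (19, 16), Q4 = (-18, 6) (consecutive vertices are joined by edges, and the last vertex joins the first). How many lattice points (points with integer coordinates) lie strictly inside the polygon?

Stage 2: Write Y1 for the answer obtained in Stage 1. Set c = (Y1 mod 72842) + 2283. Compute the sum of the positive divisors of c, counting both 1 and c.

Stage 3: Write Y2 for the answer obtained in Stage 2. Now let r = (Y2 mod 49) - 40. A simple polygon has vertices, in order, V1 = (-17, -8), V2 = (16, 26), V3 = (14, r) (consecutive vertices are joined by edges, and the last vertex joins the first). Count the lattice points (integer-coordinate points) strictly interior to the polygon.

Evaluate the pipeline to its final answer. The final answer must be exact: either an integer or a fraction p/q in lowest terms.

Stage 1: cross terms: (-25*15 - 39*-21)=444, (39*16 - 19*15)=339, (19*6 - -18*16)=402, (-18*-21 - -25*6)=528; twice the area = |1713| = 1713; area = 1713/2; boundary points = 4 + 1 + 1 + 1 = 7; strictly interior points = area - boundary/2 + 1 = 854; answer 854
Stage 2: Y1 = 854; c = 3137; 3137 is prime, so its only divisors are 1 and 3137; sigma = 1 + 3137 = 3138; answer 3138
Stage 3: Y2 = 3138; r = -38; cross terms: (-17*26 - 16*-8)=-314, (16*-38 - 14*26)=-972, (14*-8 - -17*-38)=-758; twice the area = |-2044| = 2044; area = 1022; boundary points = 1 + 2 + 1 = 4; strictly interior points = area - boundary/2 + 1 = 1021; answer 1021

1021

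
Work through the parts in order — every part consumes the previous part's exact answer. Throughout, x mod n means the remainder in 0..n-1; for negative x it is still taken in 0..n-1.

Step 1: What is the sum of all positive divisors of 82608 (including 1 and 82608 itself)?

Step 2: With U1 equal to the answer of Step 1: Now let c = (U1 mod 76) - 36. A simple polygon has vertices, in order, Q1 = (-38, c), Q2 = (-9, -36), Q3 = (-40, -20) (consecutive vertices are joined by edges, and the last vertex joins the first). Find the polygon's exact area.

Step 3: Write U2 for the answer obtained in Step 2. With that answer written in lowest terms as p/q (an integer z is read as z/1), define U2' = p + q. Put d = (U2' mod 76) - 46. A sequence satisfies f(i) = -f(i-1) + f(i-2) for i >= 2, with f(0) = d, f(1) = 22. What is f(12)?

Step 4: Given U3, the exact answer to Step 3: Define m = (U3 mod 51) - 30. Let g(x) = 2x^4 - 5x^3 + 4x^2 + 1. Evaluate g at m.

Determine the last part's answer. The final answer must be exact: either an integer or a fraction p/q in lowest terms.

897

Step 1: 82608 = 2^4 * 3 * 1721; sigma = (1 + 2 + 4 + 8 + 16) * (1 + 3) * (1 + 1721) = 31 * 4 * 1722 = 213528; answer 213528
Step 2: U1 = 213528; c = 8; cross terms: (-38*-36 - -9*8)=1440, (-9*-20 - -40*-36)=-1260, (-40*8 - -38*-20)=-1080; twice the area = |-900| = 900; area = 450; answer 450
Step 3: U2 = 450; threaded value p + q = 451; d = 25; f(2) = -1*(22) + 1*(25) = 3; iterating: f(2)=3, f(3)=19, f(4)=-16, f(5)=35, f(6)=-51, f(7)=86, f(8)=-137, f(9)=223, f(10)=-360, f(11)=583, f(12)=-943; answer -943
Step 4: U3 = -943; m = -4; 2*(-4)^4 - 5*(-4)^3 + 4*(-4)^2 + 1 = (512) + (320) + (64) + (1) = 897; answer 897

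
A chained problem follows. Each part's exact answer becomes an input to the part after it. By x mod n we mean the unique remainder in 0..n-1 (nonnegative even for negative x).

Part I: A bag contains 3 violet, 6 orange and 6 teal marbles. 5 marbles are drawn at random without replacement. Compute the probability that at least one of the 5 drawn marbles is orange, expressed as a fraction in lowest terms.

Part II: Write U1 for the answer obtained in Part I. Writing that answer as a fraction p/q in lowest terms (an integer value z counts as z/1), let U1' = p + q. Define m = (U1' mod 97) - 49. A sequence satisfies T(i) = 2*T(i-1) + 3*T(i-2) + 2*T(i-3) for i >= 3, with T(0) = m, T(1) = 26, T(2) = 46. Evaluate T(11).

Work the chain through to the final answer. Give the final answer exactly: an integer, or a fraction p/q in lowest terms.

Part I: total draws C(15,5) = 3003; complement C(9,5) = 126; favorable 3003 - 126 = 2877; P = 137/143; answer 137/143
Part II: U1 = 137/143; threaded value p + q = 280; m = 37; T(3) = 2*(46) + 3*(26) + 2*(37) = 244; iterating: T(3)=244, T(4)=678, T(5)=2180, T(6)=6882, T(7)=21660, T(8)=68326, T(9)=215396, T(10)=679090, T(11)=2141020; answer 2141020

2141020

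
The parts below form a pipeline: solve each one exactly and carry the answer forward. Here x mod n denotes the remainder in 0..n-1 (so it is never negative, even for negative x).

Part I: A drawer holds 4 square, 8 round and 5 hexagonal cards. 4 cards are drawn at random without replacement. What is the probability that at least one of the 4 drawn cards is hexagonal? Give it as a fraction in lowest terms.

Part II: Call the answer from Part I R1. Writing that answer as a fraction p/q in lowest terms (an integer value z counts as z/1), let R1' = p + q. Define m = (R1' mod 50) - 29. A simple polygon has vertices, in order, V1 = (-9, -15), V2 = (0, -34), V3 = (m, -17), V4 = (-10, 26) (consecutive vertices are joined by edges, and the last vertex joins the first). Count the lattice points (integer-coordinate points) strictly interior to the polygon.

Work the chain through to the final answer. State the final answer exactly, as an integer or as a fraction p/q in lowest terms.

Part I: total draws C(17,4) = 2380; complement C(12,4) = 495; favorable 2380 - 495 = 1885; P = 377/476; answer 377/476
Part II: R1 = 377/476; threaded value p + q = 853; m = -26; cross terms: (-9*-34 - 0*-15)=306, (0*-17 - -26*-34)=-884, (-26*26 - -10*-17)=-846, (-10*-15 - -9*26)=384; twice the area = |-1040| = 1040; area = 520; boundary points = 1 + 1 + 1 + 1 = 4; strictly interior points = area - boundary/2 + 1 = 519; answer 519

519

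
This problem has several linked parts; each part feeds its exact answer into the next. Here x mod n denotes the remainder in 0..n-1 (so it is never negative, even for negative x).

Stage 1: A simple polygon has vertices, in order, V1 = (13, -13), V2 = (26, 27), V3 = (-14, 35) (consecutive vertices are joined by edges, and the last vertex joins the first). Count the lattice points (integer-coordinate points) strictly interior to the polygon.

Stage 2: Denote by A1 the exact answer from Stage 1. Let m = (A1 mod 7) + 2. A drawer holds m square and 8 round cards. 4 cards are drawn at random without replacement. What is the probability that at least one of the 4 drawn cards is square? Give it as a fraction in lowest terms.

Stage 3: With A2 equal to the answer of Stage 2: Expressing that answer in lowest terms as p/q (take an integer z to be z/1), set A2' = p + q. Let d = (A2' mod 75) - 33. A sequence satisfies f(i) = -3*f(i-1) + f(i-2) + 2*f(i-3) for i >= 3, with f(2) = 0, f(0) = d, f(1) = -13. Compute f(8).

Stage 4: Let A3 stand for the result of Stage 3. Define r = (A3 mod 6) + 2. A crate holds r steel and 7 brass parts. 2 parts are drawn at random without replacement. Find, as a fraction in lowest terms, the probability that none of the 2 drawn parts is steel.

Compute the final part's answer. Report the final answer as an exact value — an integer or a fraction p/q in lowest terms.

7/26

Stage 1: cross terms: (13*27 - 26*-13)=689, (26*35 - -14*27)=1288, (-14*-13 - 13*35)=-273; twice the area = |1704| = 1704; area = 852; boundary points = 1 + 8 + 3 = 12; strictly interior points = area - boundary/2 + 1 = 847; answer 847
Stage 2: A1 = 847; m = 2; total draws C(10,4) = 210; complement C(8,4) = 70; favorable 210 - 70 = 140; P = 2/3; answer 2/3
Stage 3: A2 = 2/3; threaded value p + q = 5; d = -28; f(3) = -3*(0) + 1*(-13) + 2*(-28) = -69; iterating: f(3)=-69, f(4)=181, f(5)=-612, f(6)=1879, f(7)=-5887, f(8)=18316; answer 18316
Stage 4: A3 = 18316; r = 6; total draws C(13,2) = 78; favorable C(7,2) = 21; P = 7/26; answer 7/26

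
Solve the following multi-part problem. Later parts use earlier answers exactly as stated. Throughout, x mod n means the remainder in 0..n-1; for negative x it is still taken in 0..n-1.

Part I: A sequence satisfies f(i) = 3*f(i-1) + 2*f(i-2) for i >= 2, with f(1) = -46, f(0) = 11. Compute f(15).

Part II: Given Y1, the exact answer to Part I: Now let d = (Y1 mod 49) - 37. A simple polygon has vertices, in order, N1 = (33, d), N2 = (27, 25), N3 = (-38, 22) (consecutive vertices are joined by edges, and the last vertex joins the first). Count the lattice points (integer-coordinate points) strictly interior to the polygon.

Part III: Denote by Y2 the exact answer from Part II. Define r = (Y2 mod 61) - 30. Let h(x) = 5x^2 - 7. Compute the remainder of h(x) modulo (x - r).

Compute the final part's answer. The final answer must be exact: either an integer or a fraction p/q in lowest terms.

Part I: f(2) = 3*(-46) + 2*(11) = -116; iterating: f(2)=-116, f(3)=-440, f(4)=-1552, f(5)=-5536, f(6)=-19712, f(7)=-70208, f(8)=-250048, f(9)=-890560, f(10)=-3171776, f(11)=-11296448, f(12)=-40232896, f(13)=-143291584, f(14)=-510340544, f(15)=-1817604800; answer -1817604800
Part II: Y1 = -1817604800; d = -13; cross terms: (33*25 - 27*-13)=1176, (27*22 - -38*25)=1544, (-38*-13 - 33*22)=-232; twice the area = |2488| = 2488; area = 1244; boundary points = 2 + 1 + 1 = 4; strictly interior points = area - boundary/2 + 1 = 1243; answer 1243
Part III: Y2 = 1243; r = -7; remainder = value at the root: 5*(-7)^2 - 7 = (245) + (-7) = 238; answer 238

238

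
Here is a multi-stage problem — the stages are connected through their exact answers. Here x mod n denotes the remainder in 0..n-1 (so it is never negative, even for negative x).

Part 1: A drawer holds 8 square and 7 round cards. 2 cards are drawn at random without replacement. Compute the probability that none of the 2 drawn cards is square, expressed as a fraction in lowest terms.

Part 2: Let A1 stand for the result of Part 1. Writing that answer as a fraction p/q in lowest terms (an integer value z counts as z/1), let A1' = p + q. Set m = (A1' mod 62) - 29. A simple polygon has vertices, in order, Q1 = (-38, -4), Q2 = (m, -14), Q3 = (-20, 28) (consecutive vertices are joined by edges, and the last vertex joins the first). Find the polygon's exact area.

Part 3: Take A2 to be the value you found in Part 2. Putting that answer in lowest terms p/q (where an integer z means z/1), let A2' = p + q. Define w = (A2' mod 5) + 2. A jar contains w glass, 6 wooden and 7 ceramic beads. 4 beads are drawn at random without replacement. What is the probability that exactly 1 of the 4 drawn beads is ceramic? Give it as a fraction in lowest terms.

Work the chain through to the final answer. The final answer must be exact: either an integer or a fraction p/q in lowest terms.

21/65

Part 1: total draws C(15,2) = 105; favorable C(7,2) = 21; P = 1/5; answer 1/5
Part 2: A1 = 1/5; threaded value p + q = 6; m = -23; cross terms: (-38*-14 - -23*-4)=440, (-23*28 - -20*-14)=-924, (-20*-4 - -38*28)=1144; twice the area = |660| = 660; area = 330; answer 330
Part 3: A2 = 330; threaded value p + q = 331; w = 3; total draws C(16,4) = 1820; favorable C(7,1)*C(9,3) = 588; P = 21/65; answer 21/65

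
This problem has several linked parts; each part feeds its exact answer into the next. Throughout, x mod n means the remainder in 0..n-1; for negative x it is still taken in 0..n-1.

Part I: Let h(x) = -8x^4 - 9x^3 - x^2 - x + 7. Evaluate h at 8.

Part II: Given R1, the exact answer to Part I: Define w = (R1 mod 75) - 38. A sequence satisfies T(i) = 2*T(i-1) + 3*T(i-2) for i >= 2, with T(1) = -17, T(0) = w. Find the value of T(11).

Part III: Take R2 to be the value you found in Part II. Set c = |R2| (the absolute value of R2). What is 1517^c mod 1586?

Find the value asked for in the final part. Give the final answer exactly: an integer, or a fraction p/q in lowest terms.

Part I: -8*(8)^4 - 9*(8)^3 - 1*(8)^2 - 1*(8)^1 + 7 = (-32768) + (-4608) + (-64) + (-8) + (7) = -37441; answer -37441
Part II: R1 = -37441; w = 21; T(2) = 2*(-17) + 3*(21) = 29; iterating: T(2)=29, T(3)=7, T(4)=101, T(5)=223, T(6)=749, T(7)=2167, T(8)=6581, T(9)=19663, T(10)=59069, T(11)=177127; answer 177127
Part III: R2 = 177127; c = 177127; squarings mod 1586: 1517^1=1517, 1517^2=3, 1517^4=9, 1517^8=81, 1517^16=217, 1517^32=1095, 1517^64=9, 1517^128=81, 1517^256=217, 1517^512=1095, 1517^1024=9, 1517^2048=81, 1517^4096=217, 1517^8192=1095, 1517^16384=9, 1517^32768=81, 1517^65536=217, 1517^131072=1095; 1517^177127 = 1517^1 * 1517^2 * 1517^4 * 1517^32 * 1517^64 * 1517^128 * 1517^256 * 1517^512 * 1517^4096 * 1517^8192 * 1517^32768 * 1517^131072 = 1309 (mod 1586); answer 1309

1309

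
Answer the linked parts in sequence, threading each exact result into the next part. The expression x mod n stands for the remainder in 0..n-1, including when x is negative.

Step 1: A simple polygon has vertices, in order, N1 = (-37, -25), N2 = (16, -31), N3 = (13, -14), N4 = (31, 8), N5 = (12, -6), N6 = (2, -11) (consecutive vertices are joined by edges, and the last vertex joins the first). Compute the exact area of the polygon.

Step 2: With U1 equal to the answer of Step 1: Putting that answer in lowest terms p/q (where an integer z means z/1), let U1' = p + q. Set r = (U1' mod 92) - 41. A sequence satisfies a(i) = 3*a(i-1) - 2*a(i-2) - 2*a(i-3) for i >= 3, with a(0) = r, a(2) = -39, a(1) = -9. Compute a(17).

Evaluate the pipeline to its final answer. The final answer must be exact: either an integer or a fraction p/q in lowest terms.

Step 1: cross terms: (-37*-31 - 16*-25)=1547, (16*-14 - 13*-31)=179, (13*8 - 31*-14)=538, (31*-6 - 12*8)=-282, (12*-11 - 2*-6)=-120, (2*-25 - -37*-11)=-457; twice the area = |1405| = 1405; area = 1405/2; answer 1405/2
Step 2: U1 = 1405/2; threaded value p + q = 1407; r = -14; a(3) = 3*(-39) - 2*(-9) - 2*(-14) = -71; iterating: a(3)=-71, a(4)=-117, a(5)=-131, a(6)=-17, a(7)=445, a(8)=1631, a(9)=4037, a(10)=7959, a(11)=12541, a(12)=13631, a(13)=-107, a(14)=-52665, a(15)=-185043, a(16)=-449585, a(17)=-873339; answer -873339

-873339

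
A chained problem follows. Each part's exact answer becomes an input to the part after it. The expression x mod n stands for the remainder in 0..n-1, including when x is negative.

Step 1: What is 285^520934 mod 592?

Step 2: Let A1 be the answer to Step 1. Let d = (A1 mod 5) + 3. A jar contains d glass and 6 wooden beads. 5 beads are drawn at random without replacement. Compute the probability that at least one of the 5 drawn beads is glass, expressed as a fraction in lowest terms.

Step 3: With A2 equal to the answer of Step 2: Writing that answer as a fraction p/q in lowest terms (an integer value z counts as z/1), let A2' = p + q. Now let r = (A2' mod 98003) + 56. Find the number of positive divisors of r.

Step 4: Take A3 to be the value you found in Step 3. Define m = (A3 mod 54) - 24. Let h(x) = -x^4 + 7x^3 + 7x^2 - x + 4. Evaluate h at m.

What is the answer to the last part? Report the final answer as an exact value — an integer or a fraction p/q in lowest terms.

Step 1: squarings mod 592: 285^1=285, 285^2=121, 285^4=433, 285^8=417, 285^16=433, 285^32=417, 285^64=433, 285^128=417, 285^256=433, 285^512=417, 285^1024=433, 285^2048=417, 285^4096=433, 285^8192=417, 285^16384=433, 285^32768=417, 285^65536=433, 285^131072=417, 285^262144=433; 285^520934 = 285^2 * 285^4 * 285^32 * 285^64 * 285^128 * 285^512 * 285^4096 * 285^8192 * 285^16384 * 285^32768 * 285^65536 * 285^131072 * 285^262144 = 121 (mod 592); answer 121
Step 2: A1 = 121; d = 4; total draws C(10,5) = 252; complement C(6,5) = 6; favorable 252 - 6 = 246; P = 41/42; answer 41/42
Step 3: A2 = 41/42; threaded value p + q = 83; r = 139; 139 is prime, so its only divisors are 1 and 139; count = 2; answer 2
Step 4: A3 = 2; m = -22; -1*(-22)^4 + 7*(-22)^3 + 7*(-22)^2 - 1*(-22)^1 + 4 = (-234256) + (-74536) + (3388) + (22) + (4) = -305378; answer -305378

-305378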